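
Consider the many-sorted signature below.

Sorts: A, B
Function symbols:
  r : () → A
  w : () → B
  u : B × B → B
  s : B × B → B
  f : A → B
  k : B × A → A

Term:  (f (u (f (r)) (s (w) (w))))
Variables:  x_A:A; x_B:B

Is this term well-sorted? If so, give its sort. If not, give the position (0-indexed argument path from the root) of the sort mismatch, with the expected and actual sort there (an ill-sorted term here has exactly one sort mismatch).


      (r) : A
    (f (r)) : B
      (w) : B
      (w) : B
    (s (w) (w)) : B
  (u (f (r)) (s (w) (w))) : B
(f (u (f (r)) (s (w) (w)))) : ✗ arg 0 at [0] has sort B, expected A

ill-sorted at position [0]: expected A, got B


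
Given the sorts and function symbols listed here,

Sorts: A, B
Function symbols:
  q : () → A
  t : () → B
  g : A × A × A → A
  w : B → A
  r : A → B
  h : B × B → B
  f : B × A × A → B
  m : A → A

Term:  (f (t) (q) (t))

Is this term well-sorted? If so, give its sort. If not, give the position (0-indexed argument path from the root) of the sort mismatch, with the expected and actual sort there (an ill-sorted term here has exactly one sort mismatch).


ill-sorted at position [2]: expected A, got B

  (t) : B
  (q) : A
  (t) : B
(f (t) (q) (t)) : ✗ arg 2 at [2] has sort B, expected A


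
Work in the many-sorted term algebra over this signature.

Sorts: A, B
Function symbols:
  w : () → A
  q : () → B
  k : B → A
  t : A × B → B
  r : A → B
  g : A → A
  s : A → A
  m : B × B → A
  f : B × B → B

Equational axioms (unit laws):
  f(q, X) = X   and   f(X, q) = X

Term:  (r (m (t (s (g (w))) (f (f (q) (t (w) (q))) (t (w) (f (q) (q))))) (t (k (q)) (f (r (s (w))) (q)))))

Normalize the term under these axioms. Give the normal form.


normal form = (r (m (t (s (g (w))) (f (t (w) (q)) (t (w) (q)))) (t (k (q)) (r (s (w))))))

1. (r (m (t (s (g (w))) (f (f (q) (t (w) (q))) (t (w) (f (q) (q))))) (t (k (q)) (f (r (s (w))) (q)))))  →  (r (m (t (s (g (w))) (f (t (w) (q)) (t (w) (f (q) (q))))) (t (k (q)) (f (r (s (w))) (q)))))
2. (r (m (t (s (g (w))) (f (t (w) (q)) (t (w) (f (q) (q))))) (t (k (q)) (f (r (s (w))) (q)))))  →  (r (m (t (s (g (w))) (f (t (w) (q)) (t (w) (q)))) (t (k (q)) (f (r (s (w))) (q)))))
3. (r (m (t (s (g (w))) (f (t (w) (q)) (t (w) (q)))) (t (k (q)) (f (r (s (w))) (q)))))  →  (r (m (t (s (g (w))) (f (t (w) (q)) (t (w) (q)))) (t (k (q)) (r (s (w))))))


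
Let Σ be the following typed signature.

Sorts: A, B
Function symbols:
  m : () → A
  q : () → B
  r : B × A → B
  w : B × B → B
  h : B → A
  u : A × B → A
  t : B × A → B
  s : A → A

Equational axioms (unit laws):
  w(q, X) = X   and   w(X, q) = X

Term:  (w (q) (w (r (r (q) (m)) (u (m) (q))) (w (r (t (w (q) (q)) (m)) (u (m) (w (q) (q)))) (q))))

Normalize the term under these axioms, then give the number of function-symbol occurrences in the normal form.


size = 15

1. (w (q) (w (r (r (q) (m)) (u (m) (q))) (w (r (t (w (q) (q)) (m)) (u (m) (w (q) (q)))) (q))))  →  (w (r (r (q) (m)) (u (m) (q))) (w (r (t (w (q) (q)) (m)) (u (m) (w (q) (q)))) (q)))
2. (w (r (r (q) (m)) (u (m) (q))) (w (r (t (w (q) (q)) (m)) (u (m) (w (q) (q)))) (q)))  →  (w (r (r (q) (m)) (u (m) (q))) (r (t (w (q) (q)) (m)) (u (m) (w (q) (q)))))
3. (w (r (r (q) (m)) (u (m) (q))) (r (t (w (q) (q)) (m)) (u (m) (w (q) (q)))))  →  (w (r (r (q) (m)) (u (m) (q))) (r (t (q) (m)) (u (m) (w (q) (q)))))
4. (w (r (r (q) (m)) (u (m) (q))) (r (t (q) (m)) (u (m) (w (q) (q)))))  →  (w (r (r (q) (m)) (u (m) (q))) (r (t (q) (m)) (u (m) (q))))
normal form: (w (r (r (q) (m)) (u (m) (q))) (r (t (q) (m)) (u (m) (q))))


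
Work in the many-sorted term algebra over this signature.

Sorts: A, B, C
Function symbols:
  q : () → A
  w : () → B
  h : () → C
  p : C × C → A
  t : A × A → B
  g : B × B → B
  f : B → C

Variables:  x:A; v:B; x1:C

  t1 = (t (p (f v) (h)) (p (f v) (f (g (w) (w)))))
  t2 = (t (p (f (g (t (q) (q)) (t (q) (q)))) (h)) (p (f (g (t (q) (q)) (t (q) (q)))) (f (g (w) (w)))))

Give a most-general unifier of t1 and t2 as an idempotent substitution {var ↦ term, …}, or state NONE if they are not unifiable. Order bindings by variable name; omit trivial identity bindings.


{v ↦ (g (t (q) (q)) (t (q) (q)))}


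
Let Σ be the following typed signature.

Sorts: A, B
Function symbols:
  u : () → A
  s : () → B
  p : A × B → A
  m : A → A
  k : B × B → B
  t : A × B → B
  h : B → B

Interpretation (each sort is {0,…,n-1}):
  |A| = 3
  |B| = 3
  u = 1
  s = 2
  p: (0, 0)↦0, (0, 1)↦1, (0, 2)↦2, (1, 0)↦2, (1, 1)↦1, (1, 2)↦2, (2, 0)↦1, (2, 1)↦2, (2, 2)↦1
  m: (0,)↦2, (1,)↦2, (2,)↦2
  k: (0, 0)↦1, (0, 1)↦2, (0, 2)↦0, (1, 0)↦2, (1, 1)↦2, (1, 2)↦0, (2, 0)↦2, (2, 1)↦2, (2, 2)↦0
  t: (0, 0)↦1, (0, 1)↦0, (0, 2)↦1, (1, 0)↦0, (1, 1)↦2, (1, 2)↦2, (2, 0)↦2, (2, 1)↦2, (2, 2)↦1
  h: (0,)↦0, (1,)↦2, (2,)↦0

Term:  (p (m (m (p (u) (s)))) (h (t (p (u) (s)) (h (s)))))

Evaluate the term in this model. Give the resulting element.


  u = 1
  s = 2
  (p (u) (s)) = p(1, 2) = 2
  (m (p (u) (s))) = m(2,) = 2
  (m (m (p (u) (s)))) = m(2,) = 2
  u = 1
  s = 2
  (p (u) (s)) = p(1, 2) = 2
  s = 2
  (h (s)) = h(2,) = 0
  (t (p (u) (s)) (h (s))) = t(2, 0) = 2
  (h (t (p (u) (s)) (h (s)))) = h(2,) = 0
  (p (m (m (p (u) (s)))) (h (t (p (u) (s)) (h (s))))) = p(2, 0) = 1

value = 1


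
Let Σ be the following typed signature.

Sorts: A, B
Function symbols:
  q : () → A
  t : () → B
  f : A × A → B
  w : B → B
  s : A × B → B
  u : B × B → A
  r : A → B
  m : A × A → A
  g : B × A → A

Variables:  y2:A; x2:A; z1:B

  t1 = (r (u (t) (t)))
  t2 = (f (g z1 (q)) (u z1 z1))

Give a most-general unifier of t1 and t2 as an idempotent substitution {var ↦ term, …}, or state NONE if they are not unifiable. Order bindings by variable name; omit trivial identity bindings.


NONE (not unifiable)

head clash or occurs-check failure — not unifiable


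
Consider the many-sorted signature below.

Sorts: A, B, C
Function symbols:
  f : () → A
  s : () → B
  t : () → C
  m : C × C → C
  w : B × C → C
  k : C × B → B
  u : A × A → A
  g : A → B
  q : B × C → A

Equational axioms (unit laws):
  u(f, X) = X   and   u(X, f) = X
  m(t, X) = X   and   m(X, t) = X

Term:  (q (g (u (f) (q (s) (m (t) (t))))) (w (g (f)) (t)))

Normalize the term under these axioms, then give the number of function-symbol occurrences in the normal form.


size = 9

1. (q (g (u (f) (q (s) (m (t) (t))))) (w (g (f)) (t)))  →  (q (g (q (s) (m (t) (t)))) (w (g (f)) (t)))
2. (q (g (q (s) (m (t) (t)))) (w (g (f)) (t)))  →  (q (g (q (s) (t))) (w (g (f)) (t)))
normal form: (q (g (q (s) (t))) (w (g (f)) (t)))


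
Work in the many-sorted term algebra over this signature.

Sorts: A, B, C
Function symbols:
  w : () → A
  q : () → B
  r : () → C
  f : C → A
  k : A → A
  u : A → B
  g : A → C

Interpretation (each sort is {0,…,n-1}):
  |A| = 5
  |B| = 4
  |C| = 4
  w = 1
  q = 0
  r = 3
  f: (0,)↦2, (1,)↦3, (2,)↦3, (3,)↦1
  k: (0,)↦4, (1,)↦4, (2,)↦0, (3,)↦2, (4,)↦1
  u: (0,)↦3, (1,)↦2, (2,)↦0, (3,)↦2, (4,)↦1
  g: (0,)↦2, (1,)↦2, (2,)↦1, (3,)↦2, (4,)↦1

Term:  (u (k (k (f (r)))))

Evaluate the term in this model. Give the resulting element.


  r = 3
  (f (r)) = f(3,) = 1
  (k (f (r))) = k(1,) = 4
  (k (k (f (r)))) = k(4,) = 1
  (u (k (k (f (r))))) = u(1,) = 2

value = 2


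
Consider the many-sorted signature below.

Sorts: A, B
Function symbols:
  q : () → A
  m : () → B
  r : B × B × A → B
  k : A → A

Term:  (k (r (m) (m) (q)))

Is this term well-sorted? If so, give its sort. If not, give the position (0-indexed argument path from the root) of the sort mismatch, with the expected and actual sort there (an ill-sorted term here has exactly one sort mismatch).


ill-sorted at position [0]: expected A, got B

    (m) : B
    (m) : B
    (q) : A
  (r (m) (m) (q)) : B
(k (r (m) (m) (q))) : ✗ arg 0 at [0] has sort B, expected A


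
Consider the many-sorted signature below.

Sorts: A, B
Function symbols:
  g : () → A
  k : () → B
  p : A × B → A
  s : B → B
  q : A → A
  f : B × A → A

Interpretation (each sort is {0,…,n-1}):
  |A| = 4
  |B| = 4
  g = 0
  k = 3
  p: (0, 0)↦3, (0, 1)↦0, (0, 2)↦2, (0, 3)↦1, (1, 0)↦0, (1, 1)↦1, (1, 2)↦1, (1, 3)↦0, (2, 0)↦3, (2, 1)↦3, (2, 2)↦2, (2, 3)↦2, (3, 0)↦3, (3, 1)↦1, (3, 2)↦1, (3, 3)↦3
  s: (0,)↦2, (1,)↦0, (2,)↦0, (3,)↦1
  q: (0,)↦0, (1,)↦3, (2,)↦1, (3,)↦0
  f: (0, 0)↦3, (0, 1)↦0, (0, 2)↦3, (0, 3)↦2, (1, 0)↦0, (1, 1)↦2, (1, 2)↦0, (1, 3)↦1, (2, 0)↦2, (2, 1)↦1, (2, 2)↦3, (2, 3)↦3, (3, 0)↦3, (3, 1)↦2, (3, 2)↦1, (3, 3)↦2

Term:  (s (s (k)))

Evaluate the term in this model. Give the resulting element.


value = 0

  k = 3
  (s (k)) = s(3,) = 1
  (s (s (k))) = s(1,) = 0


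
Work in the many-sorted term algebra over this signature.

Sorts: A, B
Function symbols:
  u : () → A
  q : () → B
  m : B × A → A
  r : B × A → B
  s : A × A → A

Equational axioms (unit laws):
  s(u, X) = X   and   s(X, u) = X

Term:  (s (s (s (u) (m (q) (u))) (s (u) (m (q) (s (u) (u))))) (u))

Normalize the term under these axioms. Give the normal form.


normal form = (s (m (q) (u)) (m (q) (u)))

1. (s (s (s (u) (m (q) (u))) (s (u) (m (q) (s (u) (u))))) (u))  →  (s (s (u) (m (q) (u))) (s (u) (m (q) (s (u) (u)))))
2. (s (s (u) (m (q) (u))) (s (u) (m (q) (s (u) (u)))))  →  (s (m (q) (u)) (s (u) (m (q) (s (u) (u)))))
3. (s (m (q) (u)) (s (u) (m (q) (s (u) (u)))))  →  (s (m (q) (u)) (m (q) (s (u) (u))))
4. (s (m (q) (u)) (m (q) (s (u) (u))))  →  (s (m (q) (u)) (m (q) (u)))


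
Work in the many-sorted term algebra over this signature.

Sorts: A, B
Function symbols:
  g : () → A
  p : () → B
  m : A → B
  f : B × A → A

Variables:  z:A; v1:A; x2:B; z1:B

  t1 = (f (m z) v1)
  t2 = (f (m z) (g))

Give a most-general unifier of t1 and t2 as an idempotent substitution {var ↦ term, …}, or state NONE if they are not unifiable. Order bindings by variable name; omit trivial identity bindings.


{v1 ↦ (g)}


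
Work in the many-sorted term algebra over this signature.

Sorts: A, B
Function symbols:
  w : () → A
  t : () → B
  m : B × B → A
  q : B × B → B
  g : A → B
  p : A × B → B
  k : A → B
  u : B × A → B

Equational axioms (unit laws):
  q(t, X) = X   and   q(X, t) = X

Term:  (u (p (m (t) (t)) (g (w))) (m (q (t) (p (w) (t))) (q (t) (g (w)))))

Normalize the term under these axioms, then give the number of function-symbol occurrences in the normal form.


size = 13

1. (u (p (m (t) (t)) (g (w))) (m (q (t) (p (w) (t))) (q (t) (g (w)))))  →  (u (p (m (t) (t)) (g (w))) (m (p (w) (t)) (q (t) (g (w)))))
2. (u (p (m (t) (t)) (g (w))) (m (p (w) (t)) (q (t) (g (w)))))  →  (u (p (m (t) (t)) (g (w))) (m (p (w) (t)) (g (w))))
normal form: (u (p (m (t) (t)) (g (w))) (m (p (w) (t)) (g (w))))


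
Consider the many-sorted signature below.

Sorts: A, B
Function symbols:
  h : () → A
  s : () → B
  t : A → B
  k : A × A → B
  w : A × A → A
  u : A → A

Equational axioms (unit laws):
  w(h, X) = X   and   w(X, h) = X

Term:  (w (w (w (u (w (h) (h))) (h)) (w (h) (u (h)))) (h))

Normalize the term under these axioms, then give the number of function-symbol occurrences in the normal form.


1. (w (w (w (u (w (h) (h))) (h)) (w (h) (u (h)))) (h))  →  (w (w (u (w (h) (h))) (h)) (w (h) (u (h))))
2. (w (w (u (w (h) (h))) (h)) (w (h) (u (h))))  →  (w (u (w (h) (h))) (w (h) (u (h))))
3. (w (u (w (h) (h))) (w (h) (u (h))))  →  (w (u (h)) (w (h) (u (h))))
4. (w (u (h)) (w (h) (u (h))))  →  (w (u (h)) (u (h)))
normal form: (w (u (h)) (u (h)))

size = 5


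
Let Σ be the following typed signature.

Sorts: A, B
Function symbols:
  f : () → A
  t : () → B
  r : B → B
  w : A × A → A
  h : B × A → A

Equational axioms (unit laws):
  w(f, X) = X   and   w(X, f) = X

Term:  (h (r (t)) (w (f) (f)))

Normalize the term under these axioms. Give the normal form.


normal form = (h (r (t)) (f))

1. (h (r (t)) (w (f) (f)))  →  (h (r (t)) (f))


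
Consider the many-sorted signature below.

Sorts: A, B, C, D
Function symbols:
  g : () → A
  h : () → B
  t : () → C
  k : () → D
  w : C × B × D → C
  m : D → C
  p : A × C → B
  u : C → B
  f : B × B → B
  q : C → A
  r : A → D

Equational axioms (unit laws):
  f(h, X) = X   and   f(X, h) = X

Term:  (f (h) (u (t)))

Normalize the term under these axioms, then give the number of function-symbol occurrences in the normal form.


size = 2

1. (f (h) (u (t)))  →  (u (t))
normal form: (u (t))


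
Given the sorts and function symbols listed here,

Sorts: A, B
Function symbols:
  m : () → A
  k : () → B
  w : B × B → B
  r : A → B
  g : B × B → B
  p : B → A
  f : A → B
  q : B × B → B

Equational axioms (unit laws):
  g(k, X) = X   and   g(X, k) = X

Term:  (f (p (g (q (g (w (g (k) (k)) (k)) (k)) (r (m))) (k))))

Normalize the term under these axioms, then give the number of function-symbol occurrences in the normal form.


1. (f (p (g (q (g (w (g (k) (k)) (k)) (k)) (r (m))) (k))))  →  (f (p (q (g (w (g (k) (k)) (k)) (k)) (r (m)))))
2. (f (p (q (g (w (g (k) (k)) (k)) (k)) (r (m)))))  →  (f (p (q (w (g (k) (k)) (k)) (r (m)))))
3. (f (p (q (w (g (k) (k)) (k)) (r (m)))))  →  (f (p (q (w (k) (k)) (r (m)))))
normal form: (f (p (q (w (k) (k)) (r (m)))))

size = 8


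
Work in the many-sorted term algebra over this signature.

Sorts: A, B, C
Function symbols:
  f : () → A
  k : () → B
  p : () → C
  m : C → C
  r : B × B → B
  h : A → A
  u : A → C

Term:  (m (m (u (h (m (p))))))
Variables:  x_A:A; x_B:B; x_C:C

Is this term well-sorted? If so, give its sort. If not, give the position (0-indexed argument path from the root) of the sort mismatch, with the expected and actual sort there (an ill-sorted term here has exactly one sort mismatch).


ill-sorted at position [0, 0, 0, 0]: expected A, got C

          (p) : C
        (m (p)) : C
      (h (m (p))) : ✗ arg 0 at [0, 0, 0, 0] has sort C, expected A


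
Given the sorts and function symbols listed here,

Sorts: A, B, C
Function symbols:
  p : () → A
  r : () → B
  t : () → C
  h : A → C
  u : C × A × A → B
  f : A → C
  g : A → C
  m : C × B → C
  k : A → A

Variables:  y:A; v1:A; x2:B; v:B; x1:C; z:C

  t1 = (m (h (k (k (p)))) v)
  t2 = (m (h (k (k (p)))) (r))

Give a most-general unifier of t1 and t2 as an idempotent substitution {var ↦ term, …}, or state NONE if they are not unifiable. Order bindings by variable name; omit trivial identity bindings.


{v ↦ (r)}


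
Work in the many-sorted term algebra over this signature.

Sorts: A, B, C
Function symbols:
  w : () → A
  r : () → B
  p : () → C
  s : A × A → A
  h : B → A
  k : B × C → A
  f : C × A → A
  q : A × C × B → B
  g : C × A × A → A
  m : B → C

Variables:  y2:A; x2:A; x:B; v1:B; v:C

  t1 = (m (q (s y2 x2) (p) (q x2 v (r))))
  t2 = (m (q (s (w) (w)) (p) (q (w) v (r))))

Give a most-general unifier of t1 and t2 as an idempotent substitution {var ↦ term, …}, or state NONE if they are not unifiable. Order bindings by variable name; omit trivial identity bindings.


{x2 ↦ (w), y2 ↦ (w)}


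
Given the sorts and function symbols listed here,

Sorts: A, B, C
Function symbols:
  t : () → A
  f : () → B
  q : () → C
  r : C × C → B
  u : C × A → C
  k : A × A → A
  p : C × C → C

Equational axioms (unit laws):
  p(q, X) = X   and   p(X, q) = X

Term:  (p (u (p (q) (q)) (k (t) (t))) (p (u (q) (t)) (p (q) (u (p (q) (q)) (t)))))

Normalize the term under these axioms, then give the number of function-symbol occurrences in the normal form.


size = 13

1. (p (u (p (q) (q)) (k (t) (t))) (p (u (q) (t)) (p (q) (u (p (q) (q)) (t)))))  →  (p (u (q) (k (t) (t))) (p (u (q) (t)) (p (q) (u (p (q) (q)) (t)))))
2. (p (u (q) (k (t) (t))) (p (u (q) (t)) (p (q) (u (p (q) (q)) (t)))))  →  (p (u (q) (k (t) (t))) (p (u (q) (t)) (u (p (q) (q)) (t))))
3. (p (u (q) (k (t) (t))) (p (u (q) (t)) (u (p (q) (q)) (t))))  →  (p (u (q) (k (t) (t))) (p (u (q) (t)) (u (q) (t))))
normal form: (p (u (q) (k (t) (t))) (p (u (q) (t)) (u (q) (t))))


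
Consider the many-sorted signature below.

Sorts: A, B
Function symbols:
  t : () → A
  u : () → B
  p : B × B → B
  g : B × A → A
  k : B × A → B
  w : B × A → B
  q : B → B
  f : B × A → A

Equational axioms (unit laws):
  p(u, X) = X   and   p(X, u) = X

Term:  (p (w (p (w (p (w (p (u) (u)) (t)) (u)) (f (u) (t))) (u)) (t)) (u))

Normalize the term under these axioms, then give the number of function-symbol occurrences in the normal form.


1. (p (w (p (w (p (w (p (u) (u)) (t)) (u)) (f (u) (t))) (u)) (t)) (u))  →  (w (p (w (p (w (p (u) (u)) (t)) (u)) (f (u) (t))) (u)) (t))
2. (w (p (w (p (w (p (u) (u)) (t)) (u)) (f (u) (t))) (u)) (t))  →  (w (w (p (w (p (u) (u)) (t)) (u)) (f (u) (t))) (t))
3. (w (w (p (w (p (u) (u)) (t)) (u)) (f (u) (t))) (t))  →  (w (w (w (p (u) (u)) (t)) (f (u) (t))) (t))
4. (w (w (w (p (u) (u)) (t)) (f (u) (t))) (t))  →  (w (w (w (u) (t)) (f (u) (t))) (t))
normal form: (w (w (w (u) (t)) (f (u) (t))) (t))

size = 9


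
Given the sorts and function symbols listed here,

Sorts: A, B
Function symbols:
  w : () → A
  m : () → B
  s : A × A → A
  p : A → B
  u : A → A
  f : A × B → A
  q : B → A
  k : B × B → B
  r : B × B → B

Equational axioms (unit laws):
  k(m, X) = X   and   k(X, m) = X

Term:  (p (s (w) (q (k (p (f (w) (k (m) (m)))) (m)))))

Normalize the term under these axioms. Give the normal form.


normal form = (p (s (w) (q (p (f (w) (m))))))

1. (p (s (w) (q (k (p (f (w) (k (m) (m)))) (m)))))  →  (p (s (w) (q (p (f (w) (k (m) (m)))))))
2. (p (s (w) (q (p (f (w) (k (m) (m)))))))  →  (p (s (w) (q (p (f (w) (m))))))


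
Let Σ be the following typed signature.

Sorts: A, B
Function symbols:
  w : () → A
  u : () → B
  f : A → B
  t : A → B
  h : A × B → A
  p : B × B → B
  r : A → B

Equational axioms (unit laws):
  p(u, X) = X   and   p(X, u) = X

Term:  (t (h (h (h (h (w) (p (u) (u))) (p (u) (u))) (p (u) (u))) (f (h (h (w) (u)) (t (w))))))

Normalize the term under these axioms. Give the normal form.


normal form = (t (h (h (h (h (w) (u)) (u)) (u)) (f (h (h (w) (u)) (t (w))))))

1. (t (h (h (h (h (w) (p (u) (u))) (p (u) (u))) (p (u) (u))) (f (h (h (w) (u)) (t (w))))))  →  (t (h (h (h (h (w) (u)) (p (u) (u))) (p (u) (u))) (f (h (h (w) (u)) (t (w))))))
2. (t (h (h (h (h (w) (u)) (p (u) (u))) (p (u) (u))) (f (h (h (w) (u)) (t (w))))))  →  (t (h (h (h (h (w) (u)) (u)) (p (u) (u))) (f (h (h (w) (u)) (t (w))))))
3. (t (h (h (h (h (w) (u)) (u)) (p (u) (u))) (f (h (h (w) (u)) (t (w))))))  →  (t (h (h (h (h (w) (u)) (u)) (u)) (f (h (h (w) (u)) (t (w))))))


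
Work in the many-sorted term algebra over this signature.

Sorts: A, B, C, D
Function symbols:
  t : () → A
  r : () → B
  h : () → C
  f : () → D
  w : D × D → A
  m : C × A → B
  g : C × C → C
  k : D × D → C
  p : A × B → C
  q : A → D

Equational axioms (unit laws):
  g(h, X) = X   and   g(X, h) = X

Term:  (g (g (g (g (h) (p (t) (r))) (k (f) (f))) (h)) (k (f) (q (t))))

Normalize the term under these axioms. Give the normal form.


normal form = (g (g (p (t) (r)) (k (f) (f))) (k (f) (q (t))))

1. (g (g (g (g (h) (p (t) (r))) (k (f) (f))) (h)) (k (f) (q (t))))  →  (g (g (g (h) (p (t) (r))) (k (f) (f))) (k (f) (q (t))))
2. (g (g (g (h) (p (t) (r))) (k (f) (f))) (k (f) (q (t))))  →  (g (g (p (t) (r)) (k (f) (f))) (k (f) (q (t))))


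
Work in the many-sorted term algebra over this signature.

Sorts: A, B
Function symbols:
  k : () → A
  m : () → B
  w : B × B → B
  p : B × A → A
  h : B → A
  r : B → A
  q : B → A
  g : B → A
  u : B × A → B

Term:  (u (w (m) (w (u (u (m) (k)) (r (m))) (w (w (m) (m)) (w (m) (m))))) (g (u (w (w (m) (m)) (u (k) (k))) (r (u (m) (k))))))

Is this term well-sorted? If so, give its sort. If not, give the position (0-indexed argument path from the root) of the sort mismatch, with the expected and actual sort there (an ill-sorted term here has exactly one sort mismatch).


    (m) : B
          (m) : B
          (k) : A
        (u (m) (k)) : B
          (m) : B
        (r (m)) : A
      (u (u (m) (k)) (r (m))) : B
          (m) : B
          (m) : B
        (w (m) (m)) : B
          (m) : B
          (m) : B
        (w (m) (m)) : B
      (w (w (m) (m)) (w (m) (m))) : B
    (w (u (u (m) (k)) (r (m))) (w (w (m) (m)) (w (m) (m)))) : B
  (w (m) (w (u (u (m) (k)) (r (m))) (w (w (m) (m)) (w (m) (m))))) : B
          (m) : B
          (m) : B
        (w (m) (m)) : B
          (k) : A
          (k) : A
        (u (k) (k)) : ✗ arg 0 at [1, 0, 0, 1, 0] has sort A, expected B
          (m) : B
          (k) : A
        (u (m) (k)) : B
      (r (u (m) (k))) : A

ill-sorted at position [1, 0, 0, 1, 0]: expected B, got A


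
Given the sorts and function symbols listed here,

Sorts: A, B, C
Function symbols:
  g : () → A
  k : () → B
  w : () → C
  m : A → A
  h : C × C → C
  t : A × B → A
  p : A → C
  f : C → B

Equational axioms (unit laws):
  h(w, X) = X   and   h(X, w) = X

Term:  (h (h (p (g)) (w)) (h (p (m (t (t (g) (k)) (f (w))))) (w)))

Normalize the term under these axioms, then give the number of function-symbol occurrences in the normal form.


size = 11

1. (h (h (p (g)) (w)) (h (p (m (t (t (g) (k)) (f (w))))) (w)))  →  (h (p (g)) (h (p (m (t (t (g) (k)) (f (w))))) (w)))
2. (h (p (g)) (h (p (m (t (t (g) (k)) (f (w))))) (w)))  →  (h (p (g)) (p (m (t (t (g) (k)) (f (w))))))
normal form: (h (p (g)) (p (m (t (t (g) (k)) (f (w))))))


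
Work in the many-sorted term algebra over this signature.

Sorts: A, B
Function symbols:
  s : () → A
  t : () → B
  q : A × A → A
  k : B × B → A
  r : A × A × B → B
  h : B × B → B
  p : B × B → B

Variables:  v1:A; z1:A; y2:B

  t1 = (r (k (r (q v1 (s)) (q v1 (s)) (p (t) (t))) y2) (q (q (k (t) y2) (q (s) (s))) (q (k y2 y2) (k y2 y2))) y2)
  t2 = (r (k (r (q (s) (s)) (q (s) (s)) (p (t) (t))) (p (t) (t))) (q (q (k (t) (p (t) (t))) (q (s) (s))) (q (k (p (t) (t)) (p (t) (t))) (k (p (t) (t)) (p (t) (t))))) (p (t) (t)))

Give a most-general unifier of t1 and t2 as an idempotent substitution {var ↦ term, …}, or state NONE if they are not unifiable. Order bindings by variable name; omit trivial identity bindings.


{v1 ↦ (s), y2 ↦ (p (t) (t))}


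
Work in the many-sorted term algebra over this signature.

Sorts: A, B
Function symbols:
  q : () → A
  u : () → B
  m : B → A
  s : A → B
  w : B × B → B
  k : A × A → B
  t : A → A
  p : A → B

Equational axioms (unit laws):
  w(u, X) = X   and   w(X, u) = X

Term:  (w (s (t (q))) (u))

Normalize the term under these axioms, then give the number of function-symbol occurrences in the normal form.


1. (w (s (t (q))) (u))  →  (s (t (q)))
normal form: (s (t (q)))

size = 3


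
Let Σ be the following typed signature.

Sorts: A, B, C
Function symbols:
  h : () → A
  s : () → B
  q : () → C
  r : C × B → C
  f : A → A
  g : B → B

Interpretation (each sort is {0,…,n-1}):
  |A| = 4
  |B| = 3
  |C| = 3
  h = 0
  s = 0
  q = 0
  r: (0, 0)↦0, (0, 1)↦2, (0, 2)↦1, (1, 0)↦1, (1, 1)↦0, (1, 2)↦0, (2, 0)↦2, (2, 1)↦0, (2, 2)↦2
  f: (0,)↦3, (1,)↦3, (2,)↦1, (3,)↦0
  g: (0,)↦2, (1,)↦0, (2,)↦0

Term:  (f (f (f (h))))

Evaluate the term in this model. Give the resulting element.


value = 3

  h = 0
  (f (h)) = f(0,) = 3
  (f (f (h))) = f(3,) = 0
  (f (f (f (h)))) = f(0,) = 3


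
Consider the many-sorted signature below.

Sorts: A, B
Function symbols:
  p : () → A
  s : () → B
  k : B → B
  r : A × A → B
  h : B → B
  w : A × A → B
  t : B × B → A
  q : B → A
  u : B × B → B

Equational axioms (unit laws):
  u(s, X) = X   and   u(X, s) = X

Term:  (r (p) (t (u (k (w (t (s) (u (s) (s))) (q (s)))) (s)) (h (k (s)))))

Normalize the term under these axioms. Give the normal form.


normal form = (r (p) (t (k (w (t (s) (s)) (q (s)))) (h (k (s)))))

1. (r (p) (t (u (k (w (t (s) (u (s) (s))) (q (s)))) (s)) (h (k (s)))))  →  (r (p) (t (k (w (t (s) (u (s) (s))) (q (s)))) (h (k (s)))))
2. (r (p) (t (k (w (t (s) (u (s) (s))) (q (s)))) (h (k (s)))))  →  (r (p) (t (k (w (t (s) (s)) (q (s)))) (h (k (s)))))


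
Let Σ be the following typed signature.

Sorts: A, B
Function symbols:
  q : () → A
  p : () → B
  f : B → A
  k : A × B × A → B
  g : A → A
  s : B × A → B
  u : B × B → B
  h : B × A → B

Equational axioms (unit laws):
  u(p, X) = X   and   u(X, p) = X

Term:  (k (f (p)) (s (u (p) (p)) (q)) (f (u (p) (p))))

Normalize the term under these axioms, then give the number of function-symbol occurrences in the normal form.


1. (k (f (p)) (s (u (p) (p)) (q)) (f (u (p) (p))))  →  (k (f (p)) (s (p) (q)) (f (u (p) (p))))
2. (k (f (p)) (s (p) (q)) (f (u (p) (p))))  →  (k (f (p)) (s (p) (q)) (f (p)))
normal form: (k (f (p)) (s (p) (q)) (f (p)))

size = 8


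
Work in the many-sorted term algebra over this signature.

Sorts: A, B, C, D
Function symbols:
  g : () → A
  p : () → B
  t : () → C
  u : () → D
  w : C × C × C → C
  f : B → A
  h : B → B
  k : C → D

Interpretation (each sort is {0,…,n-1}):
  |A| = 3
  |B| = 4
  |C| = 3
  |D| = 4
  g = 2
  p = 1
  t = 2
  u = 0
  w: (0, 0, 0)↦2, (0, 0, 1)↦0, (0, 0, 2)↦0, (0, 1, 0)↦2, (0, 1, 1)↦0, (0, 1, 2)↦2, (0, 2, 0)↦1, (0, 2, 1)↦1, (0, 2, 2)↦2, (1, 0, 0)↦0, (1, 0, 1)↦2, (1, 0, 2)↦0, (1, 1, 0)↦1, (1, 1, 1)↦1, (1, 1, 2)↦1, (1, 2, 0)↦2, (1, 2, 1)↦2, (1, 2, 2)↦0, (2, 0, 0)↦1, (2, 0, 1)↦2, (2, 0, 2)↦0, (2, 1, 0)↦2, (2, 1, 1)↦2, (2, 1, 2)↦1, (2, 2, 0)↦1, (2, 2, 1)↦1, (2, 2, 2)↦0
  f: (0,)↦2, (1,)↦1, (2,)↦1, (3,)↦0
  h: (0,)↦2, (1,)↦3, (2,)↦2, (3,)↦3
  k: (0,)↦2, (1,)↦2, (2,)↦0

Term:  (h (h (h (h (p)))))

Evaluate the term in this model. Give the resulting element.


value = 3

  p = 1
  (h (p)) = h(1,) = 3
  (h (h (p))) = h(3,) = 3
  (h (h (h (p)))) = h(3,) = 3
  (h (h (h (h (p))))) = h(3,) = 3


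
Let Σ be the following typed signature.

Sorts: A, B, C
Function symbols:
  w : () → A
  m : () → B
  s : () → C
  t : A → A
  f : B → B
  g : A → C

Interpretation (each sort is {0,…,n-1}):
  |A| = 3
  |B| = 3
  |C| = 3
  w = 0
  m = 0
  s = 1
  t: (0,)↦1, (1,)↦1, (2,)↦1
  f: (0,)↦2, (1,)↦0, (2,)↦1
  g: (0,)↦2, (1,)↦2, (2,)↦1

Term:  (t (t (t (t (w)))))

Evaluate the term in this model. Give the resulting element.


  w = 0
  (t (w)) = t(0,) = 1
  (t (t (w))) = t(1,) = 1
  (t (t (t (w)))) = t(1,) = 1
  (t (t (t (t (w))))) = t(1,) = 1

value = 1


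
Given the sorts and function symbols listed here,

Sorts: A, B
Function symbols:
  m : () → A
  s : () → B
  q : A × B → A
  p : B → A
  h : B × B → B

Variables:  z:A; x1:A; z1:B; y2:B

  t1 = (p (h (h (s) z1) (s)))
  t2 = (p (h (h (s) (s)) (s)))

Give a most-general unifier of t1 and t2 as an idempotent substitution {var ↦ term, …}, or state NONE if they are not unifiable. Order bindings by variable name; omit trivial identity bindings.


{z1 ↦ (s)}


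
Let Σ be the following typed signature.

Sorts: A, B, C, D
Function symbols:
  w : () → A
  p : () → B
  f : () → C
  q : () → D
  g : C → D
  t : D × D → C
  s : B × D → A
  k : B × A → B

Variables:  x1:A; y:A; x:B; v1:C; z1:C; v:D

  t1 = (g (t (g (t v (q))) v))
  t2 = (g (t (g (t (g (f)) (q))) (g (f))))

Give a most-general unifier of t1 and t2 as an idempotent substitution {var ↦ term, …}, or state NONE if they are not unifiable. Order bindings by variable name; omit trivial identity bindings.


{v ↦ (g (f))}


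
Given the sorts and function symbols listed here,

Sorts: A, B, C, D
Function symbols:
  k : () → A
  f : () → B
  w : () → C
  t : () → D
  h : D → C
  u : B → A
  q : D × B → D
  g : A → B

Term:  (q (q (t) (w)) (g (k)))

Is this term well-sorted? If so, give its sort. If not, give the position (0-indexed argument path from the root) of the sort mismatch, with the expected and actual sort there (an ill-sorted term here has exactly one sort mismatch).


    (t) : D
    (w) : C
  (q (t) (w)) : ✗ arg 1 at [0, 1] has sort C, expected B
    (k) : A
  (g (k)) : B

ill-sorted at position [0, 1]: expected B, got C


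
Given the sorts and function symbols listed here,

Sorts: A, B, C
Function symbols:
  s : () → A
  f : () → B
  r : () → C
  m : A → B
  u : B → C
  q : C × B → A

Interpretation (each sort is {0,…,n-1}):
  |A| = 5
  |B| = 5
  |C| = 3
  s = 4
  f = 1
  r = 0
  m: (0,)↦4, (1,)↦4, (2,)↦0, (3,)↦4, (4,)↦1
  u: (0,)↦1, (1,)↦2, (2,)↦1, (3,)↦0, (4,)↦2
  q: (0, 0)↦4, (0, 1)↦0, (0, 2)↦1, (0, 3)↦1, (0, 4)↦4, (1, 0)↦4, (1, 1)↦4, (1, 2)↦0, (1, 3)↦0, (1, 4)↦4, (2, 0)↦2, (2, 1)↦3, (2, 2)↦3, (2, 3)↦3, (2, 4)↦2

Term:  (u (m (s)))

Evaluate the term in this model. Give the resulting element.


  s = 4
  (m (s)) = m(4,) = 1
  (u (m (s))) = u(1,) = 2

value = 2


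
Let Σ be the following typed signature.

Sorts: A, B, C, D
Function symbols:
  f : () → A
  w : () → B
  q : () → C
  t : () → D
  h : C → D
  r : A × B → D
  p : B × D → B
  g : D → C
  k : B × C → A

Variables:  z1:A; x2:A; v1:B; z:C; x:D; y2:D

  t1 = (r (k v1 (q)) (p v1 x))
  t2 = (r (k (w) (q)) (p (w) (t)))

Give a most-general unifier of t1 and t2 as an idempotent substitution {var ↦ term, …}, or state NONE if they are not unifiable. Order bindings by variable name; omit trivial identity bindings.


{v1 ↦ (w), x ↦ (t)}


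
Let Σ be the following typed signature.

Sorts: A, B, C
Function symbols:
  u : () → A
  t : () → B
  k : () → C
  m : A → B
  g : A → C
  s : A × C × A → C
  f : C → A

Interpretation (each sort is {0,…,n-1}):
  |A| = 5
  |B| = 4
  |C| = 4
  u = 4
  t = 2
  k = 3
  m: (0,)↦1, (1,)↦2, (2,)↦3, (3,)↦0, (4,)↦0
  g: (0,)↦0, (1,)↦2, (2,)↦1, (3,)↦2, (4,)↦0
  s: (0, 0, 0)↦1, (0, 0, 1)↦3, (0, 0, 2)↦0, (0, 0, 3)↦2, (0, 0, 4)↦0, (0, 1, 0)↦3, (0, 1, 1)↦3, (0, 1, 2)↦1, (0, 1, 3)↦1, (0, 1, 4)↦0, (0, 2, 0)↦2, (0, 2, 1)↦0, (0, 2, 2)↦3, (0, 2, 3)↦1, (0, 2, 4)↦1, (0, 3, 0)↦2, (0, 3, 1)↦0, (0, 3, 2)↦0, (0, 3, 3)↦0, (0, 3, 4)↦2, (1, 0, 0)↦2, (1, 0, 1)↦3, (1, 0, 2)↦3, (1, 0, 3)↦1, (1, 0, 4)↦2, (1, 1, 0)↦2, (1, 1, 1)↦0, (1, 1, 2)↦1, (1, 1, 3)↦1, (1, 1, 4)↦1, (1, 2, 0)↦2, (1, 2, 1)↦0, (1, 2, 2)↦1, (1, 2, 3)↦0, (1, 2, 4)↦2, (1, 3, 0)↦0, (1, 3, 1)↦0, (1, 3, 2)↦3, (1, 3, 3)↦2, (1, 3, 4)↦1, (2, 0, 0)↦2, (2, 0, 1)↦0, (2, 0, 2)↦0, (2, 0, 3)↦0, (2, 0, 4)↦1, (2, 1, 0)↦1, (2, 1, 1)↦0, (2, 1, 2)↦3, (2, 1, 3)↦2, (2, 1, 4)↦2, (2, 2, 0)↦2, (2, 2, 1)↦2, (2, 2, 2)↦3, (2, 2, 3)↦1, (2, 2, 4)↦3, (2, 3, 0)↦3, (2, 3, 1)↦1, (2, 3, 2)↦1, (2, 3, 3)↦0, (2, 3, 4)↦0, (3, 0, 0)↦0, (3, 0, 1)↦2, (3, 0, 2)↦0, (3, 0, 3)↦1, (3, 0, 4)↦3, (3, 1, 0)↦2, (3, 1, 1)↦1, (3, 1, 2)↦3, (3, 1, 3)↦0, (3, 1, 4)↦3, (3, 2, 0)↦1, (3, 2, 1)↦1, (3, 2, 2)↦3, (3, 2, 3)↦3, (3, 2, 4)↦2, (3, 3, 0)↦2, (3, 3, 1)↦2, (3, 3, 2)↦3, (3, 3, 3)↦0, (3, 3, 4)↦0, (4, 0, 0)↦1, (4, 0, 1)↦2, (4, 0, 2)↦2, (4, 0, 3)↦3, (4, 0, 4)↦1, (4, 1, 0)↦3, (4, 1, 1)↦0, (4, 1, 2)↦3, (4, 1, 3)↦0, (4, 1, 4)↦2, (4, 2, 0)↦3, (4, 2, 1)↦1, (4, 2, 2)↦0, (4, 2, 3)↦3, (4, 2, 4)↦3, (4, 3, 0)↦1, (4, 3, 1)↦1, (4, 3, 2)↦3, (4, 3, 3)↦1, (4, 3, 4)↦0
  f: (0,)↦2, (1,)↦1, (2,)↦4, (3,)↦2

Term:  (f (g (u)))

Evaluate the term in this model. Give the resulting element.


value = 2

  u = 4
  (g (u)) = g(4,) = 0
  (f (g (u))) = f(0,) = 2


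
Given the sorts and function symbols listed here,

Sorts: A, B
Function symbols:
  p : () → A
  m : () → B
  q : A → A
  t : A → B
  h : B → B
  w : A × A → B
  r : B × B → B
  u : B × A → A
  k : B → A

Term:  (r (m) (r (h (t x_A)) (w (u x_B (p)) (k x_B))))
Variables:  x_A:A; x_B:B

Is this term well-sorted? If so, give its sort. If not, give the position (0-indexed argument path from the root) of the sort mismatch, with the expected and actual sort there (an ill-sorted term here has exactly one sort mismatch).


well-sorted; sort = B

  (m) : B
        x_A : A
      (t x_A) : B
    (h (t x_A)) : B
        x_B : B
        (p) : A
      (u x_B (p)) : A
        x_B : B
      (k x_B) : A
    (w (u x_B (p)) (k x_B)) : B
  (r (h (t x_A)) (w (u x_B (p)) (k x_B))) : B
(r (m) (r (h (t x_A)) (w (u x_B (p)) (k x_B)))) : B


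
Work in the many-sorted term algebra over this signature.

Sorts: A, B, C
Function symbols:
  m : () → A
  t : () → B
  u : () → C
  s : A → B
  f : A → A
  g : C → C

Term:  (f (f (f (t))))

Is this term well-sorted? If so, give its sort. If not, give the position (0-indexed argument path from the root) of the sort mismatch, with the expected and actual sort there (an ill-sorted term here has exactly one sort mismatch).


      (t) : B
    (f (t)) : ✗ arg 0 at [0, 0, 0] has sort B, expected A

ill-sorted at position [0, 0, 0]: expected A, got B


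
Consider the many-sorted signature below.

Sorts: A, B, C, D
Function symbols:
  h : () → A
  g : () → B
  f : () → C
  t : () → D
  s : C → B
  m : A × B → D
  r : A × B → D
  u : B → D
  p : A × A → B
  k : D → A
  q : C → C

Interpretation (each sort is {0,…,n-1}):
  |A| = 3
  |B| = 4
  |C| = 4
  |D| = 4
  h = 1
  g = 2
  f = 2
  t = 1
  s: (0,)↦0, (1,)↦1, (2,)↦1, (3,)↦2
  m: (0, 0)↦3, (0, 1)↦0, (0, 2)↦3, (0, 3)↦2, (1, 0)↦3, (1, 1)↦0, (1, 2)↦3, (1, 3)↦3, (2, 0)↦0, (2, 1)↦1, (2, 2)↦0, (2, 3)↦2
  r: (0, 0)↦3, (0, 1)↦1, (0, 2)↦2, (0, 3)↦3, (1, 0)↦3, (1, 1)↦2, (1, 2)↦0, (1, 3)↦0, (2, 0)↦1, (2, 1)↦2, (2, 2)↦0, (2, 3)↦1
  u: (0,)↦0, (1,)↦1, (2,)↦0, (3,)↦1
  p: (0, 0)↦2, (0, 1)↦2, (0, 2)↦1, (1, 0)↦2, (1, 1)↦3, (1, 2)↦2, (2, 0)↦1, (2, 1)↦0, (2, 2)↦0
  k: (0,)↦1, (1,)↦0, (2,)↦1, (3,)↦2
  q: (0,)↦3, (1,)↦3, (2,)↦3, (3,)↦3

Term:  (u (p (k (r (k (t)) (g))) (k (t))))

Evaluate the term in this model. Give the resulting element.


value = 0

  t = 1
  (k (t)) = k(1,) = 0
  g = 2
  (r (k (t)) (g)) = r(0, 2) = 2
  (k (r (k (t)) (g))) = k(2,) = 1
  t = 1
  (k (t)) = k(1,) = 0
  (p (k (r (k (t)) (g))) (k (t))) = p(1, 0) = 2
  (u (p (k (r (k (t)) (g))) (k (t)))) = u(2,) = 0


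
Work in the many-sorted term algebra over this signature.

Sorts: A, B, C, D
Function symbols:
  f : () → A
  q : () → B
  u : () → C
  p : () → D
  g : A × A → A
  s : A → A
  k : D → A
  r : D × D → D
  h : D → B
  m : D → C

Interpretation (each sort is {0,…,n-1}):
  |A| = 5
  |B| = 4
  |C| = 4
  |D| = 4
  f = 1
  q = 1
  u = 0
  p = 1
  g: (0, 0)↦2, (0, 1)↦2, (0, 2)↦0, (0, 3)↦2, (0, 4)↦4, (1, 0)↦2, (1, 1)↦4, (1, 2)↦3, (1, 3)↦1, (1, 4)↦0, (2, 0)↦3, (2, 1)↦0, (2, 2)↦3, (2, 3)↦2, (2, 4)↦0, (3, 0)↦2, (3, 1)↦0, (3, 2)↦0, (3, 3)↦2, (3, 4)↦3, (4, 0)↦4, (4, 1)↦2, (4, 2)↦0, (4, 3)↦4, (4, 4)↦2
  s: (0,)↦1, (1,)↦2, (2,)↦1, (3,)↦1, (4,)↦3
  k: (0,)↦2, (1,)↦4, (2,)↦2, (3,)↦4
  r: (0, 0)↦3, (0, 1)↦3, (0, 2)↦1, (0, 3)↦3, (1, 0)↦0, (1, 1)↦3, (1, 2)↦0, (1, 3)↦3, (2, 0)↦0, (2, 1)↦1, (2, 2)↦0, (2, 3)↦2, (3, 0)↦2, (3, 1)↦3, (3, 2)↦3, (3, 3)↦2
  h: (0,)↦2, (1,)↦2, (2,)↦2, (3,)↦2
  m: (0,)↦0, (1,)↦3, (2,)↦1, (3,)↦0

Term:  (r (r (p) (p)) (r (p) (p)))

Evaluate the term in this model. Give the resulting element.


value = 2

  p = 1
  p = 1
  (r (p) (p)) = r(1, 1) = 3
  p = 1
  p = 1
  (r (p) (p)) = r(1, 1) = 3
  (r (r (p) (p)) (r (p) (p))) = r(3, 3) = 2


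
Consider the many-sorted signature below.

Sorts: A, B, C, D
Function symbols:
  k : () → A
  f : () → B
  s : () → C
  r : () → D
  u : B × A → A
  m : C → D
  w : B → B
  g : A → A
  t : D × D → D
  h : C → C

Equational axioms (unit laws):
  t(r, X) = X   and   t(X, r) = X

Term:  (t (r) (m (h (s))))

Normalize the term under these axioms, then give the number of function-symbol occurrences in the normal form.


1. (t (r) (m (h (s))))  →  (m (h (s)))
normal form: (m (h (s)))

size = 3


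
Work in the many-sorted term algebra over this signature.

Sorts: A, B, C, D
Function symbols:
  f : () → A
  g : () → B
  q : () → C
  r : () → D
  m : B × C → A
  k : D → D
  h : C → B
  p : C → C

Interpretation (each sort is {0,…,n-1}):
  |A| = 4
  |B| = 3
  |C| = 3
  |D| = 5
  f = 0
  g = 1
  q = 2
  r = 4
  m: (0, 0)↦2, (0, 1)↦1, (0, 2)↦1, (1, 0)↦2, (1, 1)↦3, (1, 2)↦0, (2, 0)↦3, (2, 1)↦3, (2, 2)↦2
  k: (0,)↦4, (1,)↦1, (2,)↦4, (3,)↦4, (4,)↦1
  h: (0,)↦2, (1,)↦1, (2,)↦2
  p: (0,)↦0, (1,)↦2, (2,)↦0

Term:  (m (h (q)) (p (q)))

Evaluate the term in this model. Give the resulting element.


value = 3

  q = 2
  (h (q)) = h(2,) = 2
  q = 2
  (p (q)) = p(2,) = 0
  (m (h (q)) (p (q))) = m(2, 0) = 3


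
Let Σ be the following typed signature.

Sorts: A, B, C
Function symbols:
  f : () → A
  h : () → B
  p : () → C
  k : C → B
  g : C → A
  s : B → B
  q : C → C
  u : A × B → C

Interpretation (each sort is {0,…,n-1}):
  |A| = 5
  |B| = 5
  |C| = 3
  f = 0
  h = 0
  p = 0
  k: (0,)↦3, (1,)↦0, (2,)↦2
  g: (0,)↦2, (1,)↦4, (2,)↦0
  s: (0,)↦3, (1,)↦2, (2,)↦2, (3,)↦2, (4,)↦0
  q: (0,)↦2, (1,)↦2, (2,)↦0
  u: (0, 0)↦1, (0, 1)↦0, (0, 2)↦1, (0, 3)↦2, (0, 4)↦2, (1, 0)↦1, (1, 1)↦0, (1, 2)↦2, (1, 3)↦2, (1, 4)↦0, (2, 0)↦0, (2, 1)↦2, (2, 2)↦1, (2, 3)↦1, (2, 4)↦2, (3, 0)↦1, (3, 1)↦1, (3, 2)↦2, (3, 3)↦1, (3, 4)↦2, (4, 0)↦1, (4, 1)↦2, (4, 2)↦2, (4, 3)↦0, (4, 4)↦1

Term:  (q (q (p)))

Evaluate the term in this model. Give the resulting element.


  p = 0
  (q (p)) = q(0,) = 2
  (q (q (p))) = q(2,) = 0

value = 0


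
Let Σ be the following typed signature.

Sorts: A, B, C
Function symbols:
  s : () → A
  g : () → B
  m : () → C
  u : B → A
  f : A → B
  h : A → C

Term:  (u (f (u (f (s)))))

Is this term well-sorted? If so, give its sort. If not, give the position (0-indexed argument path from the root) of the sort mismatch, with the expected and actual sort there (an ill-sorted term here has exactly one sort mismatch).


        (s) : A
      (f (s)) : B
    (u (f (s))) : A
  (f (u (f (s)))) : B
(u (f (u (f (s))))) : A

well-sorted; sort = A


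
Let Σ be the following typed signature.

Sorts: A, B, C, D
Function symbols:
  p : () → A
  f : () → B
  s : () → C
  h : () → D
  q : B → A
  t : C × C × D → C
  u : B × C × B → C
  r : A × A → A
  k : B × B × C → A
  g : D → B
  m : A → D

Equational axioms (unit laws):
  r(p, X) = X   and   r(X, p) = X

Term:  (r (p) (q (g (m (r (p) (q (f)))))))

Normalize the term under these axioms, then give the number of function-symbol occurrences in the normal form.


size = 5

1. (r (p) (q (g (m (r (p) (q (f)))))))  →  (q (g (m (r (p) (q (f))))))
2. (q (g (m (r (p) (q (f))))))  →  (q (g (m (q (f)))))
normal form: (q (g (m (q (f)))))


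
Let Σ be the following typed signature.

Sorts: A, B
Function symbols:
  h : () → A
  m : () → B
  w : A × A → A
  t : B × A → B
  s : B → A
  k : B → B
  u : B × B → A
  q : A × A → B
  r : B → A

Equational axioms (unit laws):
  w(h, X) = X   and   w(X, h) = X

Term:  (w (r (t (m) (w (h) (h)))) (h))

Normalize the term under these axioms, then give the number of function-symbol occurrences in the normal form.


1. (w (r (t (m) (w (h) (h)))) (h))  →  (r (t (m) (w (h) (h))))
2. (r (t (m) (w (h) (h))))  →  (r (t (m) (h)))
normal form: (r (t (m) (h)))

size = 4


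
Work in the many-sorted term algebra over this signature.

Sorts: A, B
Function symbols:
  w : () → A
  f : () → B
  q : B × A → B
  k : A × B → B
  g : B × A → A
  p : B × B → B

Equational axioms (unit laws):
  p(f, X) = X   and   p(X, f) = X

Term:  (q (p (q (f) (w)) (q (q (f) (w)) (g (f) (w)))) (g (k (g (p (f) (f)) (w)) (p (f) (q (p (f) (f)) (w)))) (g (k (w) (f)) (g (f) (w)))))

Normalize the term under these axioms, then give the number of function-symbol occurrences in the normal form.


1. (q (p (q (f) (w)) (q (q (f) (w)) (g (f) (w)))) (g (k (g (p (f) (f)) (w)) (p (f) (q (p (f) (f)) (w)))) (g (k (w) (f)) (g (f) (w)))))  →  (q (p (q (f) (w)) (q (q (f) (w)) (g (f) (w)))) (g (k (g (f) (w)) (p (f) (q (p (f) (f)) (w)))) (g (k (w) (f)) (g (f) (w)))))
2. (q (p (q (f) (w)) (q (q (f) (w)) (g (f) (w)))) (g (k (g (f) (w)) (p (f) (q (p (f) (f)) (w)))) (g (k (w) (f)) (g (f) (w)))))  →  (q (p (q (f) (w)) (q (q (f) (w)) (g (f) (w)))) (g (k (g (f) (w)) (q (p (f) (f)) (w))) (g (k (w) (f)) (g (f) (w)))))
3. (q (p (q (f) (w)) (q (q (f) (w)) (g (f) (w)))) (g (k (g (f) (w)) (q (p (f) (f)) (w))) (g (k (w) (f)) (g (f) (w)))))  →  (q (p (q (f) (w)) (q (q (f) (w)) (g (f) (w)))) (g (k (g (f) (w)) (q (f) (w))) (g (k (w) (f)) (g (f) (w)))))
normal form: (q (p (q (f) (w)) (q (q (f) (w)) (g (f) (w)))) (g (k (g (f) (w)) (q (f) (w))) (g (k (w) (f)) (g (f) (w)))))

size = 27
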